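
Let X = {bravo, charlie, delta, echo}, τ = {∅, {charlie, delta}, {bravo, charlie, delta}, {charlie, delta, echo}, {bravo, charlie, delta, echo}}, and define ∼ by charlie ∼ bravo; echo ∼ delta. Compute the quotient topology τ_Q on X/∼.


X/∼ = {[bravo=charlie], [delta=echo]}; |τ_Q| = 2.

Equivalence classes: [bravo=charlie], [delta=echo].
Quotient map π: X → X/∼ sends bravo ↦ [bravo=charlie], charlie ↦ [bravo=charlie], delta ↦ [delta=echo], echo ↦ [delta=echo].
For each subset V ⊆ X/∼, compute π^{-1}(V) ⊆ X and check whether π^{-1}(V) ∈ τ. V is open in τ_Q iff π^{-1}(V) ∈ τ.
  V = {}: π^{-1}(V) = ∅ ∈ τ ✓.
  V = {[bravo=charlie]}: π^{-1}(V) = {bravo, charlie} ∉ τ ✗.
  V = {[delta=echo]}: π^{-1}(V) = {delta, echo} ∉ τ ✗.
  V = {[bravo=charlie], [delta=echo]}: π^{-1}(V) = {bravo, charlie, delta, echo} ∈ τ ✓.
Open sets in the quotient: τ_Q = {{}, {[bravo=charlie], [delta=echo]}} (2 elements).


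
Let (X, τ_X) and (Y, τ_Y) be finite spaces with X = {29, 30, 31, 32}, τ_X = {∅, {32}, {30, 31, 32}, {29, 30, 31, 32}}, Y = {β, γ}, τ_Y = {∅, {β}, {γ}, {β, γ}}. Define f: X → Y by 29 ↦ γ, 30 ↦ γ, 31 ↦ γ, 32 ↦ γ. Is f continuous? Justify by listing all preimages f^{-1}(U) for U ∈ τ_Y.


f IS continuous.

Compute f^{-1}(U) for each U ∈ τ_Y:
  U = ∅: f^{-1}(U) = ∅ ∈ τ_X ✓.
  U = {β}: f^{-1}(U) = ∅ ∈ τ_X ✓.
  U = {γ}: f^{-1}(U) = {29, 30, 31, 32} ∈ τ_X ✓.
  U = {β, γ}: f^{-1}(U) = {29, 30, 31, 32} ∈ τ_X ✓.
Every preimage lies in τ_X, so f IS continuous.


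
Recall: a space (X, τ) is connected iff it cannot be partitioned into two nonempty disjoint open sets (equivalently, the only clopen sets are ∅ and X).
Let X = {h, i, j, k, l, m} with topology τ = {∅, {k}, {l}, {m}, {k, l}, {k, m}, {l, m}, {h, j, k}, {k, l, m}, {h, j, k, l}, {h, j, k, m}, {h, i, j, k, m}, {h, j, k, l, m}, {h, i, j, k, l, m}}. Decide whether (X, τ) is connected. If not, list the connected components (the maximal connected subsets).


(X, τ) is disconnected; components = [{l}, {h, i, j, k, m}].

Find clopen sets (U ∈ τ with X ∖ U ∈ τ):
  U = ∅, X ∖ U = {h, i, j, k, l, m} — both open, so U is clopen.
  U = {l}, X ∖ U = {h, i, j, k, m} — both open, so U is clopen.
  U = {h, i, j, k, m}, X ∖ U = {l} — both open, so U is clopen.
  U = {h, i, j, k, l, m}, X ∖ U = ∅ — both open, so U is clopen.
Nontrivial clopen(s) exist: e.g. {l}. So (X, τ) is disconnected.
Compute connected components by grouping points that agree on all clopens:
  component: {l}
  component: {h, i, j, k, m}


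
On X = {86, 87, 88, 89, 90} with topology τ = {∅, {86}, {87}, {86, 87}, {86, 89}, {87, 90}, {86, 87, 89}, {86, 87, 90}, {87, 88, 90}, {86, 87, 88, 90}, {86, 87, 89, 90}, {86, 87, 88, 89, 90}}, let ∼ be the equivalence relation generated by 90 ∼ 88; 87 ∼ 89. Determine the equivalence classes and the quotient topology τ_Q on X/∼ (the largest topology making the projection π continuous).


X/∼ = {[86], [87=89], [88=90]}; |τ_Q| = 4.

Equivalence classes: [86], [87=89], [88=90].
Quotient map π: X → X/∼ sends 86 ↦ [86], 87 ↦ [87=89], 88 ↦ [88=90], 89 ↦ [87=89], 90 ↦ [88=90].
For each subset V ⊆ X/∼, compute π^{-1}(V) ⊆ X and check whether π^{-1}(V) ∈ τ. V is open in τ_Q iff π^{-1}(V) ∈ τ.
  V = {}: π^{-1}(V) = ∅ ∈ τ ✓.
  V = {[86]}: π^{-1}(V) = {86} ∈ τ ✓.
  V = {[87=89]}: π^{-1}(V) = {87, 89} ∉ τ ✗.
  V = {[86], [87=89]}: π^{-1}(V) = {86, 87, 89} ∈ τ ✓.
  V = {[88=90]}: π^{-1}(V) = {88, 90} ∉ τ ✗.
  V = {[86], [88=90]}: π^{-1}(V) = {86, 88, 90} ∉ τ ✗.
  V = {[87=89], [88=90]}: π^{-1}(V) = {87, 88, 89, 90} ∉ τ ✗.
  V = {[86], [87=89], [88=90]}: π^{-1}(V) = {86, 87, 88, 89, 90} ∈ τ ✓.
Open sets in the quotient: τ_Q = {{}, {[86]}, {[86], [87=89]}, {[86], [87=89], [88=90]}} (4 elements).


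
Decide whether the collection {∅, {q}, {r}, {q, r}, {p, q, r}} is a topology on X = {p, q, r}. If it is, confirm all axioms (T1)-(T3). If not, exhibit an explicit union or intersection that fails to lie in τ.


τ IS a topology on X.

Axiom (T1): ∅ ∈ τ? Yes; X ∈ τ? Yes.
Axiom (T2/T3): check pairwise unions and intersections of members of τ.
All pairwise intersections and unions checked — each lies in τ. Therefore τ satisfies (T1), (T2), (T3): it IS a topology on X.


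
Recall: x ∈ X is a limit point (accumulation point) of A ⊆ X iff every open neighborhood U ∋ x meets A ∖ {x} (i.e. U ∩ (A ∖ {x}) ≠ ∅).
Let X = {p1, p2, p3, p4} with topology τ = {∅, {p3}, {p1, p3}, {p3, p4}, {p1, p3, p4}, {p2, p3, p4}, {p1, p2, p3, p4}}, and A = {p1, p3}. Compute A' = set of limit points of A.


A' = {p1, p2, p4}

For each x ∈ X, list the open sets U ∈ τ with x ∈ U, then check whether U ∩ (A ∖ {x}) ≠ ∅ for every such U.
  x = p1: opens ∋ x are {p1, p3}, {p1, p3, p4}, {p1, p2, p3, p4}; each meets A ∖ {p1}, so x IS a limit point.
  x = p2: opens ∋ x are {p2, p3, p4}, {p1, p2, p3, p4}; each meets A ∖ {p2}, so x IS a limit point.
  x = p3: open {p3} ∋ x has {p3} ∩ (A ∖ {p3}) = ∅, so x is NOT a limit point.
  x = p4: opens ∋ x are {p3, p4}, {p1, p3, p4}, {p2, p3, p4}, {p1, p2, p3, p4}; each meets A ∖ {p4}, so x IS a limit point.
Collecting: A' = {p1, p2, p4}.


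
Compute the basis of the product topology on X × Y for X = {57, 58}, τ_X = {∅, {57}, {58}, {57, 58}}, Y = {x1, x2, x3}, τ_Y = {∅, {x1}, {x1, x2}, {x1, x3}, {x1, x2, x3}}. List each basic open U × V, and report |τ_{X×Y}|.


Basis B = {∅ × ∅, {57} × {x1}, {58} × {x1}, {57} × {x1, x2}, {57} × {x1, x3}, {57, 58} × {x1}, {58} × {x1, x2}, {58} × {x1, x3}, {57} × {x1, x2, x3}, {58} × {x1, x2, x3}, {57, 58} × {x1, x2}, {57, 58} × {x1, x3}, {57, 58} × {x1, x2, x3}}; |τ_{X×Y}| = 25.

Enumerate products U × V with U ∈ τ_X, V ∈ τ_Y (deduplicated):
  ∅ × ∅ = {} (∅)
  {57} × {x1} = {(57,x1)}
  {58} × {x1} = {(58,x1)}
  {57} × {x1, x2} = {(57,x1), (57,x2)}
  {57} × {x1, x3} = {(57,x1), (57,x3)}
  {57, 58} × {x1} = {(57,x1), (58,x1)}
  {58} × {x1, x2} = {(58,x1), (58,x2)}
  {58} × {x1, x3} = {(58,x1), (58,x3)}
  {57} × {x1, x2, x3} = {(57,x1), (57,x2), (57,x3)}
  {58} × {x1, x2, x3} = {(58,x1), (58,x2), (58,x3)}
  {57, 58} × {x1, x2} = {(57,x1), (57,x2), (58,x1), (58,x2)}
  {57, 58} × {x1, x3} = {(57,x1), (57,x3), (58,x1), (58,x3)}
  {57, 58} × {x1, x2, x3} = {(57,x1), (57,x2), (57,x3), (58,x1), (58,x2), (58,x3)}
These 13 distinct sets form the basis B.
Close under arbitrary unions to get τ_{X×Y}; counting gives |τ_{X×Y}| = 25.


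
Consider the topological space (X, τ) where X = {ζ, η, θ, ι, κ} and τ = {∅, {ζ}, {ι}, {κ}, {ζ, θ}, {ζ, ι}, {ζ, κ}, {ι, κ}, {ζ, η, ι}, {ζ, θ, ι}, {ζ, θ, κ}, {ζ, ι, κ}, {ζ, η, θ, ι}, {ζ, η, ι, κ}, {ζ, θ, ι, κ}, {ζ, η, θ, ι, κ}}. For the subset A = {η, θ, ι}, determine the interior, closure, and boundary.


int(A) = {ι}, cl(A) = {η, θ, ι}, ∂A = {η, θ}.

Closed sets in (X, τ) are complements of opens:
  closed(X, τ) = {∅, {η}, {θ}, {κ}, {η, θ}, {η, ι}, {η, κ}, {θ, κ}, {ζ, η, θ}, {η, θ, ι}, {η, θ, κ}, {η, ι, κ}, {ζ, η, θ, ι}, {ζ, η, θ, κ}, {η, θ, ι, κ}, {ζ, η, θ, ι, κ}}.
int(A) = ⋃ {U ∈ τ : U ⊆ A}. Opens contained in A: ∅, {ι}.
Taking the union of these: int(A) = {ι}.
cl(A) = ⋂ {C closed : A ⊆ C}. Closed sets containing A: {η, θ, ι}, {ζ, η, θ, ι}, {η, θ, ι, κ}, {ζ, η, θ, ι, κ}.
Intersecting these: cl(A) = {η, θ, ι}.
∂A = cl(A) ∖ int(A) = {η, θ, ι} ∖ {ι} = {η, θ}.


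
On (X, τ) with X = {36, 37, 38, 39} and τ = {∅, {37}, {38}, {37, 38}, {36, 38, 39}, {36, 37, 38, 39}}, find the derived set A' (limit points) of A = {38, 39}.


A' = {36, 39}

For each x ∈ X, list the open sets U ∈ τ with x ∈ U, then check whether U ∩ (A ∖ {x}) ≠ ∅ for every such U.
  x = 36: opens ∋ x are {36, 38, 39}, {36, 37, 38, 39}; each meets A ∖ {36}, so x IS a limit point.
  x = 37: open {37} ∋ x has {37} ∩ (A ∖ {37}) = ∅, so x is NOT a limit point.
  x = 38: open {38} ∋ x has {38} ∩ (A ∖ {38}) = ∅, so x is NOT a limit point.
  x = 39: opens ∋ x are {36, 38, 39}, {36, 37, 38, 39}; each meets A ∖ {39}, so x IS a limit point.
Collecting: A' = {36, 39}.


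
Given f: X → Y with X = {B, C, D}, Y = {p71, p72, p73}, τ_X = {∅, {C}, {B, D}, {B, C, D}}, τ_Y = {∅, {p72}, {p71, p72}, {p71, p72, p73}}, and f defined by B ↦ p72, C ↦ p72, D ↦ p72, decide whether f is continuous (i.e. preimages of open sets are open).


f IS continuous.

Compute f^{-1}(U) for each U ∈ τ_Y:
  U = ∅: f^{-1}(U) = ∅ ∈ τ_X ✓.
  U = {p72}: f^{-1}(U) = {B, C, D} ∈ τ_X ✓.
  U = {p71, p72}: f^{-1}(U) = {B, C, D} ∈ τ_X ✓.
  U = {p71, p72, p73}: f^{-1}(U) = {B, C, D} ∈ τ_X ✓.
Every preimage lies in τ_X, so f IS continuous.


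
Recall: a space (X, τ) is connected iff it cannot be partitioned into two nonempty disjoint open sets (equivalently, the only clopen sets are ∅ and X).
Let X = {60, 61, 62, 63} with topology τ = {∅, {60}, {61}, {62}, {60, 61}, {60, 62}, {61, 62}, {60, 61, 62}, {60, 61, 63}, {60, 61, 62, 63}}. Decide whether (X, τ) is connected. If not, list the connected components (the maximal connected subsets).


(X, τ) is disconnected; components = [{62}, {60, 61, 63}].

Find clopen sets (U ∈ τ with X ∖ U ∈ τ):
  U = ∅, X ∖ U = {60, 61, 62, 63} — both open, so U is clopen.
  U = {62}, X ∖ U = {60, 61, 63} — both open, so U is clopen.
  U = {60, 61, 63}, X ∖ U = {62} — both open, so U is clopen.
  U = {60, 61, 62, 63}, X ∖ U = ∅ — both open, so U is clopen.
Nontrivial clopen(s) exist: e.g. {62}. So (X, τ) is disconnected.
Compute connected components by grouping points that agree on all clopens:
  component: {62}
  component: {60, 61, 63}


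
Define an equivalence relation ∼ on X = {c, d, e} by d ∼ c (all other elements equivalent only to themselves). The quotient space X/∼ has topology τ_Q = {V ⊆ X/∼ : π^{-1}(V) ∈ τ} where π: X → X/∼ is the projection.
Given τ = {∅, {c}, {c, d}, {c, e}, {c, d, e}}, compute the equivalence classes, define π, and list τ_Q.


X/∼ = {[c=d], [e]}; |τ_Q| = 3.

Equivalence classes: [c=d], [e].
Quotient map π: X → X/∼ sends c ↦ [c=d], d ↦ [c=d], e ↦ [e].
For each subset V ⊆ X/∼, compute π^{-1}(V) ⊆ X and check whether π^{-1}(V) ∈ τ. V is open in τ_Q iff π^{-1}(V) ∈ τ.
  V = {}: π^{-1}(V) = ∅ ∈ τ ✓.
  V = {[c=d]}: π^{-1}(V) = {c, d} ∈ τ ✓.
  V = {[e]}: π^{-1}(V) = {e} ∉ τ ✗.
  V = {[c=d], [e]}: π^{-1}(V) = {c, d, e} ∈ τ ✓.
Open sets in the quotient: τ_Q = {{}, {[c=d]}, {[c=d], [e]}} (3 elements).


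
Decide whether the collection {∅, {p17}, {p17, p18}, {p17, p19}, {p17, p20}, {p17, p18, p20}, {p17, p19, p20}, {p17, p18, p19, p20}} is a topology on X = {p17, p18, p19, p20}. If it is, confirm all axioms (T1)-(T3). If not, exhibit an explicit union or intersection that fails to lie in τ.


τ is NOT a topology on X.

Axiom (T1): ∅ ∈ τ? Yes; X ∈ τ? Yes.
Axiom (T2/T3): check pairwise unions and intersections of members of τ.
Counterexample for (T2): {p17, p18} ∪ {p17, p19} = {p17, p18, p19} ∉ τ. Therefore τ is NOT a topology.


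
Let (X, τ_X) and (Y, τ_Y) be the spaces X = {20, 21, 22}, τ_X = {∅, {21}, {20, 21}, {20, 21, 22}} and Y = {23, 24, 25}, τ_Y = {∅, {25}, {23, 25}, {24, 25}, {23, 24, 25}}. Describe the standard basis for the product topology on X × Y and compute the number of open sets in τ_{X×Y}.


Basis B = {∅ × ∅, {21} × {25}, {20, 21} × {25}, {21} × {23, 25}, {21} × {24, 25}, {20, 21, 22} × {25}, {21} × {23, 24, 25}, {20, 21} × {23, 25}, {20, 21} × {24, 25}, {20, 21} × {23, 24, 25}, {20, 21, 22} × {23, 25}, {20, 21, 22} × {24, 25}, {20, 21, 22} × {23, 24, 25}}; |τ_{X×Y}| = 30.

Enumerate products U × V with U ∈ τ_X, V ∈ τ_Y (deduplicated):
  ∅ × ∅ = {} (∅)
  {21} × {25} = {(21,25)}
  {20, 21} × {25} = {(20,25), (21,25)}
  {21} × {23, 25} = {(21,23), (21,25)}
  {21} × {24, 25} = {(21,24), (21,25)}
  {20, 21, 22} × {25} = {(20,25), (21,25), (22,25)}
  {21} × {23, 24, 25} = {(21,23), (21,24), (21,25)}
  {20, 21} × {23, 25} = {(20,23), (20,25), (21,23), (21,25)}
  {20, 21} × {24, 25} = {(20,24), (20,25), (21,24), (21,25)}
  {20, 21} × {23, 24, 25} = {(20,23), (20,24), (20,25), (21,23), (21,24), (21,25)}
  {20, 21, 22} × {23, 25} = {(20,23), (20,25), (21,23), (21,25), (22,23), (22,25)}
  {20, 21, 22} × {24, 25} = {(20,24), (20,25), (21,24), (21,25), (22,24), (22,25)}
  {20, 21, 22} × {23, 24, 25} = {(20,23), (20,24), (20,25), (21,23), (21,24), (21,25), (22,23), (22,24), (22,25)}
These 13 distinct sets form the basis B.
Close under arbitrary unions to get τ_{X×Y}; counting gives |τ_{X×Y}| = 30.


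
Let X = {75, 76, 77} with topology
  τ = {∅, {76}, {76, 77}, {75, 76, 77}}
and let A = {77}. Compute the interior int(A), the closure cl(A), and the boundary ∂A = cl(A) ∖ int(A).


int(A) = ∅, cl(A) = {75, 77}, ∂A = {75, 77}.

Closed sets in (X, τ) are complements of opens:
  closed(X, τ) = {∅, {75}, {75, 77}, {75, 76, 77}}.
int(A) = ⋃ {U ∈ τ : U ⊆ A}. Opens contained in A: ∅.
Taking the union of these: int(A) = ∅.
cl(A) = ⋂ {C closed : A ⊆ C}. Closed sets containing A: {75, 77}, {75, 76, 77}.
Intersecting these: cl(A) = {75, 77}.
∂A = cl(A) ∖ int(A) = {75, 77} ∖ ∅ = {75, 77}.


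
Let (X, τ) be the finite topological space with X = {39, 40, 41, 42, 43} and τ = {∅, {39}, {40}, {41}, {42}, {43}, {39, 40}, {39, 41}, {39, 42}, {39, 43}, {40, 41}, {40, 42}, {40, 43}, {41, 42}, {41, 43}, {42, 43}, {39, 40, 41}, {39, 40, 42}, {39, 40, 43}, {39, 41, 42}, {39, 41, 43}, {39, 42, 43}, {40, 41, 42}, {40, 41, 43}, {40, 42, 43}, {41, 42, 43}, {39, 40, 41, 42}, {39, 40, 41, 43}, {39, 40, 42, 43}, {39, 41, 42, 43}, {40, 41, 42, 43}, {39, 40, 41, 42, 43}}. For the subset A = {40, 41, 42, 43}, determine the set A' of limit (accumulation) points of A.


A' = ∅

For each x ∈ X, list the open sets U ∈ τ with x ∈ U, then check whether U ∩ (A ∖ {x}) ≠ ∅ for every such U.
  x = 39: open {39} ∋ x has {39} ∩ (A ∖ {39}) = ∅, so x is NOT a limit point.
  x = 40: open {40} ∋ x has {40} ∩ (A ∖ {40}) = ∅, so x is NOT a limit point.
  x = 41: open {41} ∋ x has {41} ∩ (A ∖ {41}) = ∅, so x is NOT a limit point.
  x = 42: open {42} ∋ x has {42} ∩ (A ∖ {42}) = ∅, so x is NOT a limit point.
  x = 43: open {43} ∋ x has {43} ∩ (A ∖ {43}) = ∅, so x is NOT a limit point.
Collecting: A' = ∅.


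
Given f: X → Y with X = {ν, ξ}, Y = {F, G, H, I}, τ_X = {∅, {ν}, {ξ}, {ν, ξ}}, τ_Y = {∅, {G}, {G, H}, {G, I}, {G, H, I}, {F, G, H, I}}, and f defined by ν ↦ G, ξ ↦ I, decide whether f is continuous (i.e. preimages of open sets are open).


f IS continuous.

Compute f^{-1}(U) for each U ∈ τ_Y:
  U = ∅: f^{-1}(U) = ∅ ∈ τ_X ✓.
  U = {G}: f^{-1}(U) = {ν} ∈ τ_X ✓.
  U = {G, H}: f^{-1}(U) = {ν} ∈ τ_X ✓.
  U = {G, I}: f^{-1}(U) = {ν, ξ} ∈ τ_X ✓.
  U = {G, H, I}: f^{-1}(U) = {ν, ξ} ∈ τ_X ✓.
  U = {F, G, H, I}: f^{-1}(U) = {ν, ξ} ∈ τ_X ✓.
Every preimage lies in τ_X, so f IS continuous.


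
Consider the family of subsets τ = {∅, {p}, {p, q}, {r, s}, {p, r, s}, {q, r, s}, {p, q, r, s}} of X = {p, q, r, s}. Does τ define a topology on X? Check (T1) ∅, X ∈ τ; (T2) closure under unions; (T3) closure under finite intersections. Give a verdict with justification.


τ is NOT a topology on X.

Axiom (T1): ∅ ∈ τ? Yes; X ∈ τ? Yes.
Axiom (T2/T3): check pairwise unions and intersections of members of τ.
Counterexample for (T3): {p, q} ∩ {q, r, s} = {q} ∉ τ. Therefore τ is NOT a topology.


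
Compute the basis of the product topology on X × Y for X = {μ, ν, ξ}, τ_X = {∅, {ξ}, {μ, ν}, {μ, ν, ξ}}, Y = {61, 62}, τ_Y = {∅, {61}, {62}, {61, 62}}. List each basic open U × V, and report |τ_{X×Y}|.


Basis B = {∅ × ∅, {ξ} × {61}, {ξ} × {62}, {μ, ν} × {61}, {μ, ν} × {62}, {ξ} × {61, 62}, {μ, ν, ξ} × {61}, {μ, ν, ξ} × {62}, {μ, ν} × {61, 62}, {μ, ν, ξ} × {61, 62}}; |τ_{X×Y}| = 16.

Enumerate products U × V with U ∈ τ_X, V ∈ τ_Y (deduplicated):
  ∅ × ∅ = {} (∅)
  {ξ} × {61} = {(ξ,61)}
  {ξ} × {62} = {(ξ,62)}
  {μ, ν} × {61} = {(μ,61), (ν,61)}
  {μ, ν} × {62} = {(μ,62), (ν,62)}
  {ξ} × {61, 62} = {(ξ,61), (ξ,62)}
  {μ, ν, ξ} × {61} = {(μ,61), (ν,61), (ξ,61)}
  {μ, ν, ξ} × {62} = {(μ,62), (ν,62), (ξ,62)}
  {μ, ν} × {61, 62} = {(μ,61), (μ,62), (ν,61), (ν,62)}
  {μ, ν, ξ} × {61, 62} = {(μ,61), (μ,62), (ν,61), (ν,62), (ξ,61), (ξ,62)}
These 10 distinct sets form the basis B.
Close under arbitrary unions to get τ_{X×Y}; counting gives |τ_{X×Y}| = 16.


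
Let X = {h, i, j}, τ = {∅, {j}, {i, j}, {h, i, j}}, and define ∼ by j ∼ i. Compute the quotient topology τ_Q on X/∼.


X/∼ = {[h], [i=j]}; |τ_Q| = 3.

Equivalence classes: [h], [i=j].
Quotient map π: X → X/∼ sends h ↦ [h], i ↦ [i=j], j ↦ [i=j].
For each subset V ⊆ X/∼, compute π^{-1}(V) ⊆ X and check whether π^{-1}(V) ∈ τ. V is open in τ_Q iff π^{-1}(V) ∈ τ.
  V = {}: π^{-1}(V) = ∅ ∈ τ ✓.
  V = {[h]}: π^{-1}(V) = {h} ∉ τ ✗.
  V = {[i=j]}: π^{-1}(V) = {i, j} ∈ τ ✓.
  V = {[h], [i=j]}: π^{-1}(V) = {h, i, j} ∈ τ ✓.
Open sets in the quotient: τ_Q = {{}, {[i=j]}, {[h], [i=j]}} (3 elements).


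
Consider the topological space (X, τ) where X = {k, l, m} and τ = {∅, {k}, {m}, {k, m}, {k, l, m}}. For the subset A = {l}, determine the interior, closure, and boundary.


int(A) = ∅, cl(A) = {l}, ∂A = {l}.

Closed sets in (X, τ) are complements of opens:
  closed(X, τ) = {∅, {l}, {k, l}, {l, m}, {k, l, m}}.
int(A) = ⋃ {U ∈ τ : U ⊆ A}. Opens contained in A: ∅.
Taking the union of these: int(A) = ∅.
cl(A) = ⋂ {C closed : A ⊆ C}. Closed sets containing A: {l}, {k, l}, {l, m}, {k, l, m}.
Intersecting these: cl(A) = {l}.
∂A = cl(A) ∖ int(A) = {l} ∖ ∅ = {l}.


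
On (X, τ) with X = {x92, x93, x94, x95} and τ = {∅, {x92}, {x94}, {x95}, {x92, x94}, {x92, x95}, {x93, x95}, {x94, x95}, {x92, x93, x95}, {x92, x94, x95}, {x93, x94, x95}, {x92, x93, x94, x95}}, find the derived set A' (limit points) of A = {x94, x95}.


A' = {x93}

For each x ∈ X, list the open sets U ∈ τ with x ∈ U, then check whether U ∩ (A ∖ {x}) ≠ ∅ for every such U.
  x = x92: open {x92} ∋ x has {x92} ∩ (A ∖ {x92}) = ∅, so x is NOT a limit point.
  x = x93: opens ∋ x are {x93, x95}, {x92, x93, x95}, {x93, x94, x95}, {x92, x93, x94, x95}; each meets A ∖ {x93}, so x IS a limit point.
  x = x94: open {x94} ∋ x has {x94} ∩ (A ∖ {x94}) = ∅, so x is NOT a limit point.
  x = x95: open {x95} ∋ x has {x95} ∩ (A ∖ {x95}) = ∅, so x is NOT a limit point.
Collecting: A' = {x93}.


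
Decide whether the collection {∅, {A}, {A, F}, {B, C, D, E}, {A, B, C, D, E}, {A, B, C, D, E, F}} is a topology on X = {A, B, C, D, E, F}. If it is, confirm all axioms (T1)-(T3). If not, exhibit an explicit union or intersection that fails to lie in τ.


τ IS a topology on X.

Axiom (T1): ∅ ∈ τ? Yes; X ∈ τ? Yes.
Axiom (T2/T3): check pairwise unions and intersections of members of τ.
All pairwise intersections and unions checked — each lies in τ. Therefore τ satisfies (T1), (T2), (T3): it IS a topology on X.


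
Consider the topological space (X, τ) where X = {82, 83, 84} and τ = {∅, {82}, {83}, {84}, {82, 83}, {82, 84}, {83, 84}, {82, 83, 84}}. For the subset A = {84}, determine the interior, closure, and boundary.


int(A) = {84}, cl(A) = {84}, ∂A = ∅.

Closed sets in (X, τ) are complements of opens:
  closed(X, τ) = {∅, {82}, {83}, {84}, {82, 83}, {82, 84}, {83, 84}, {82, 83, 84}}.
int(A) = ⋃ {U ∈ τ : U ⊆ A}. Opens contained in A: ∅, {84}.
Taking the union of these: int(A) = {84}.
cl(A) = ⋂ {C closed : A ⊆ C}. Closed sets containing A: {84}, {82, 84}, {83, 84}, {82, 83, 84}.
Intersecting these: cl(A) = {84}.
∂A = cl(A) ∖ int(A) = {84} ∖ {84} = ∅.


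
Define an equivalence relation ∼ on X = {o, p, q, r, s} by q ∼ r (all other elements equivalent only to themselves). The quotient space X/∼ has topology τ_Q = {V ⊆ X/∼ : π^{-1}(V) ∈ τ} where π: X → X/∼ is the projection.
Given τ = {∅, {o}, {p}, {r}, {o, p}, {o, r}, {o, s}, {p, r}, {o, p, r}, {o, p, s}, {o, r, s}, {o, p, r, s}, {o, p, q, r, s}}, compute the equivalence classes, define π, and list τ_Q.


X/∼ = {[o], [p], [q=r], [s]}; |τ_Q| = 7.

Equivalence classes: [o], [p], [q=r], [s].
Quotient map π: X → X/∼ sends o ↦ [o], p ↦ [p], q ↦ [q=r], r ↦ [q=r], s ↦ [s].
For each subset V ⊆ X/∼, compute π^{-1}(V) ⊆ X and check whether π^{-1}(V) ∈ τ. V is open in τ_Q iff π^{-1}(V) ∈ τ.
  V = {}: π^{-1}(V) = ∅ ∈ τ ✓.
  V = {[o]}: π^{-1}(V) = {o} ∈ τ ✓.
  V = {[p]}: π^{-1}(V) = {p} ∈ τ ✓.
  V = {[o], [p]}: π^{-1}(V) = {o, p} ∈ τ ✓.
  V = {[q=r]}: π^{-1}(V) = {q, r} ∉ τ ✗.
  V = {[o], [q=r]}: π^{-1}(V) = {o, q, r} ∉ τ ✗.
  V = {[p], [q=r]}: π^{-1}(V) = {p, q, r} ∉ τ ✗.
  V = {[o], [p], [q=r]}: π^{-1}(V) = {o, p, q, r} ∉ τ ✗.
  V = {[s]}: π^{-1}(V) = {s} ∉ τ ✗.
  V = {[o], [s]}: π^{-1}(V) = {o, s} ∈ τ ✓.
  V = {[p], [s]}: π^{-1}(V) = {p, s} ∉ τ ✗.
  V = {[o], [p], [s]}: π^{-1}(V) = {o, p, s} ∈ τ ✓.
  V = {[q=r], [s]}: π^{-1}(V) = {q, r, s} ∉ τ ✗.
  V = {[o], [q=r], [s]}: π^{-1}(V) = {o, q, r, s} ∉ τ ✗.
  V = {[p], [q=r], [s]}: π^{-1}(V) = {p, q, r, s} ∉ τ ✗.
  V = {[o], [p], [q=r], [s]}: π^{-1}(V) = {o, p, q, r, s} ∈ τ ✓.
Open sets in the quotient: τ_Q = {{}, {[o]}, {[p]}, {[o], [p]}, {[o], [s]}, {[o], [p], [s]}, {[o], [p], [q=r], [s]}} (7 elements).


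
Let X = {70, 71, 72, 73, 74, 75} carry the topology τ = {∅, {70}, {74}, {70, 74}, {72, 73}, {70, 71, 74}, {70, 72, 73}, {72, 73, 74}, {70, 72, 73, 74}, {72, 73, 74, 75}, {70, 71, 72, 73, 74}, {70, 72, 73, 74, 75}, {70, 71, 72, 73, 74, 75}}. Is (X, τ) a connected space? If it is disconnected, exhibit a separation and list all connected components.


(X, τ) is connected.

Find clopen sets (U ∈ τ with X ∖ U ∈ τ):
  U = ∅, X ∖ U = {70, 71, 72, 73, 74, 75} — both open, so U is clopen.
  U = {70, 71, 72, 73, 74, 75}, X ∖ U = ∅ — both open, so U is clopen.
Only trivial clopens (∅ and X) exist, so (X, τ) is connected.
Compute connected components by grouping points that agree on all clopens:
  component: {70, 71, 72, 73, 74, 75}


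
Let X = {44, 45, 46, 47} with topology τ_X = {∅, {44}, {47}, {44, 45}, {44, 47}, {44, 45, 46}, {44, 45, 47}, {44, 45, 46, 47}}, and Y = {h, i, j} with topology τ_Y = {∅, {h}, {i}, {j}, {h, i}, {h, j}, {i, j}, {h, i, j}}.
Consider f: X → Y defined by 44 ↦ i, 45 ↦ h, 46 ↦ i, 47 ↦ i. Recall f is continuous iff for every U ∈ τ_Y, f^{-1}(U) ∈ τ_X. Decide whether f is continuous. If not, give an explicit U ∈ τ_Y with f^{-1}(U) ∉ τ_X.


f is NOT continuous.

Compute f^{-1}(U) for each U ∈ τ_Y:
  U = ∅: f^{-1}(U) = ∅ ∈ τ_X ✓.
  U = {h}: f^{-1}(U) = {45} ∉ τ_X ✗.
  U = {i}: f^{-1}(U) = {44, 46, 47} ∉ τ_X ✗.
  U = {j}: f^{-1}(U) = ∅ ∈ τ_X ✓.
  U = {h, i}: f^{-1}(U) = {44, 45, 46, 47} ∈ τ_X ✓.
  U = {h, j}: f^{-1}(U) = {45} ∉ τ_X ✗.
  U = {i, j}: f^{-1}(U) = {44, 46, 47} ∉ τ_X ✗.
  U = {h, i, j}: f^{-1}(U) = {44, 45, 46, 47} ∈ τ_X ✓.
Found U = {h} with f^{-1}(U) = {45} not in τ_X. Therefore f is NOT continuous.


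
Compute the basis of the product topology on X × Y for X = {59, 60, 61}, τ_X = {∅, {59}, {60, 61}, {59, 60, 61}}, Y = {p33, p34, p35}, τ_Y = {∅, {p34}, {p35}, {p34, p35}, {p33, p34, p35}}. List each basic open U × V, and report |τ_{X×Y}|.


Basis B = {∅ × ∅, {59} × {p34}, {59} × {p35}, {59} × {p34, p35}, {60, 61} × {p34}, {60, 61} × {p35}, {59} × {p33, p34, p35}, {59, 60, 61} × {p34}, {59, 60, 61} × {p35}, {60, 61} × {p34, p35}, {59, 60, 61} × {p34, p35}, {60, 61} × {p33, p34, p35}, {59, 60, 61} × {p33, p34, p35}}; |τ_{X×Y}| = 25.

Enumerate products U × V with U ∈ τ_X, V ∈ τ_Y (deduplicated):
  ∅ × ∅ = {} (∅)
  {59} × {p34} = {(59,p34)}
  {59} × {p35} = {(59,p35)}
  {59} × {p34, p35} = {(59,p34), (59,p35)}
  {60, 61} × {p34} = {(60,p34), (61,p34)}
  {60, 61} × {p35} = {(60,p35), (61,p35)}
  {59} × {p33, p34, p35} = {(59,p33), (59,p34), (59,p35)}
  {59, 60, 61} × {p34} = {(59,p34), (60,p34), (61,p34)}
  {59, 60, 61} × {p35} = {(59,p35), (60,p35), (61,p35)}
  {60, 61} × {p34, p35} = {(60,p34), (60,p35), (61,p34), (61,p35)}
  {59, 60, 61} × {p34, p35} = {(59,p34), (59,p35), (60,p34), (60,p35), (61,p34), (61,p35)}
  {60, 61} × {p33, p34, p35} = {(60,p33), (60,p34), (60,p35), (61,p33), (61,p34), (61,p35)}
  {59, 60, 61} × {p33, p34, p35} = {(59,p33), (59,p34), (59,p35), (60,p33), (60,p34), (60,p35), (61,p33), (61,p34), (61,p35)}
These 13 distinct sets form the basis B.
Close under arbitrary unions to get τ_{X×Y}; counting gives |τ_{X×Y}| = 25.


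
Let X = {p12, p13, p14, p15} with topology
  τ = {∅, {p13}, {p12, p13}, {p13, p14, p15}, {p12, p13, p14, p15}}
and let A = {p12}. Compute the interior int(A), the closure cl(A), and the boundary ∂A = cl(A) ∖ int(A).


int(A) = ∅, cl(A) = {p12}, ∂A = {p12}.

Closed sets in (X, τ) are complements of opens:
  closed(X, τ) = {∅, {p12}, {p14, p15}, {p12, p14, p15}, {p12, p13, p14, p15}}.
int(A) = ⋃ {U ∈ τ : U ⊆ A}. Opens contained in A: ∅.
Taking the union of these: int(A) = ∅.
cl(A) = ⋂ {C closed : A ⊆ C}. Closed sets containing A: {p12}, {p12, p14, p15}, {p12, p13, p14, p15}.
Intersecting these: cl(A) = {p12}.
∂A = cl(A) ∖ int(A) = {p12} ∖ ∅ = {p12}.


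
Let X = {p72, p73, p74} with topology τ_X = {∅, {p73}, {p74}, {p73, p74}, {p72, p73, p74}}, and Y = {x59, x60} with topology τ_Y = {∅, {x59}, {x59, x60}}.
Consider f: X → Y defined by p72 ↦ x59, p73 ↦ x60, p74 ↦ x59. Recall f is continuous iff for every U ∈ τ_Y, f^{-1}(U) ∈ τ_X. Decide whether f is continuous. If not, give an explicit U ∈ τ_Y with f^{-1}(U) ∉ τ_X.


f is NOT continuous.

Compute f^{-1}(U) for each U ∈ τ_Y:
  U = ∅: f^{-1}(U) = ∅ ∈ τ_X ✓.
  U = {x59}: f^{-1}(U) = {p72, p74} ∉ τ_X ✗.
  U = {x59, x60}: f^{-1}(U) = {p72, p73, p74} ∈ τ_X ✓.
Found U = {x59} with f^{-1}(U) = {p72, p74} not in τ_X. Therefore f is NOT continuous.


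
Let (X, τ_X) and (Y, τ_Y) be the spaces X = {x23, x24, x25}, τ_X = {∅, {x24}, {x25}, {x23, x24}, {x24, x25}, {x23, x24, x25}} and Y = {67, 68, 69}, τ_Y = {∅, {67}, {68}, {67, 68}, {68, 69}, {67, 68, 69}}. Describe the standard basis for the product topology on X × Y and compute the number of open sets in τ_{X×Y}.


Basis B = {∅ × ∅, {x24} × {67}, {x24} × {68}, {x25} × {67}, {x25} × {68}, {x23, x24} × {67}, {x23, x24} × {68}, {x24} × {67, 68}, {x24, x25} × {67}, {x24} × {68, 69}, {x24, x25} × {68}, {x25} × {67, 68}, {x25} × {68, 69}, {x23, x24, x25} × {67}, {x23, x24, x25} × {68}, {x24} × {67, 68, 69}, {x25} × {67, 68, 69}, {x23, x24} × {67, 68}, {x23, x24} × {68, 69}, {x24, x25} × {67, 68}, {x24, x25} × {68, 69}, {x23, x24} × {67, 68, 69}, {x23, x24, x25} × {67, 68}, {x23, x24, x25} × {68, 69}, {x24, x25} × {67, 68, 69}, {x23, x24, x25} × {67, 68, 69}}; |τ_{X×Y}| = 108.

Enumerate products U × V with U ∈ τ_X, V ∈ τ_Y (deduplicated):
  ∅ × ∅ = {} (∅)
  {x24} × {67} = {(x24,67)}
  {x24} × {68} = {(x24,68)}
  {x25} × {67} = {(x25,67)}
  {x25} × {68} = {(x25,68)}
  {x23, x24} × {67} = {(x23,67), (x24,67)}
  {x23, x24} × {68} = {(x23,68), (x24,68)}
  {x24} × {67, 68} = {(x24,67), (x24,68)}
  {x24, x25} × {67} = {(x24,67), (x25,67)}
  {x24} × {68, 69} = {(x24,68), (x24,69)}
  {x24, x25} × {68} = {(x24,68), (x25,68)}
  {x25} × {67, 68} = {(x25,67), (x25,68)}
  {x25} × {68, 69} = {(x25,68), (x25,69)}
  {x23, x24, x25} × {67} = {(x23,67), (x24,67), (x25,67)}
  {x23, x24, x25} × {68} = {(x23,68), (x24,68), (x25,68)}
  {x24} × {67, 68, 69} = {(x24,67), (x24,68), (x24,69)}
  {x25} × {67, 68, 69} = {(x25,67), (x25,68), (x25,69)}
  {x23, x24} × {67, 68} = {(x23,67), (x23,68), (x24,67), (x24,68)}
  {x23, x24} × {68, 69} = {(x23,68), (x23,69), (x24,68), (x24,69)}
  {x24, x25} × {67, 68} = {(x24,67), (x24,68), (x25,67), (x25,68)}
  {x24, x25} × {68, 69} = {(x24,68), (x24,69), (x25,68), (x25,69)}
  {x23, x24} × {67, 68, 69} = {(x23,67), (x23,68), (x23,69), (x24,67), (x24,68), (x24,69)}
  {x23, x24, x25} × {67, 68} = {(x23,67), (x23,68), (x24,67), (x24,68), (x25,67), (x25,68)}
  {x23, x24, x25} × {68, 69} = {(x23,68), (x23,69), (x24,68), (x24,69), (x25,68), (x25,69)}
  {x24, x25} × {67, 68, 69} = {(x24,67), (x24,68), (x24,69), (x25,67), (x25,68), (x25,69)}
  {x23, x24, x25} × {67, 68, 69} = {(x23,67), (x23,68), (x23,69), (x24,67), (x24,68), (x24,69), (x25,67), (x25,68), (x25,69)}
These 26 distinct sets form the basis B.
Close under arbitrary unions to get τ_{X×Y}; counting gives |τ_{X×Y}| = 108.


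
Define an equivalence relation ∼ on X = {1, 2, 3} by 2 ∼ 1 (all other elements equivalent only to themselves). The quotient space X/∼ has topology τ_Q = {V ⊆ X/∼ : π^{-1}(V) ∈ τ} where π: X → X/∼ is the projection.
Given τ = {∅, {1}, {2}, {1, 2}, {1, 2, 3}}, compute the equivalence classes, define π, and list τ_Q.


X/∼ = {[1=2], [3]}; |τ_Q| = 3.

Equivalence classes: [1=2], [3].
Quotient map π: X → X/∼ sends 1 ↦ [1=2], 2 ↦ [1=2], 3 ↦ [3].
For each subset V ⊆ X/∼, compute π^{-1}(V) ⊆ X and check whether π^{-1}(V) ∈ τ. V is open in τ_Q iff π^{-1}(V) ∈ τ.
  V = {}: π^{-1}(V) = ∅ ∈ τ ✓.
  V = {[1=2]}: π^{-1}(V) = {1, 2} ∈ τ ✓.
  V = {[3]}: π^{-1}(V) = {3} ∉ τ ✗.
  V = {[1=2], [3]}: π^{-1}(V) = {1, 2, 3} ∈ τ ✓.
Open sets in the quotient: τ_Q = {{}, {[1=2]}, {[1=2], [3]}} (3 elements).


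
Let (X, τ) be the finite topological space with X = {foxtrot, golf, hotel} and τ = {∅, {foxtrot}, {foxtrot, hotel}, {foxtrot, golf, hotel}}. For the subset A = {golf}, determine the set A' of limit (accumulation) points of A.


A' = ∅

For each x ∈ X, list the open sets U ∈ τ with x ∈ U, then check whether U ∩ (A ∖ {x}) ≠ ∅ for every such U.
  x = foxtrot: open {foxtrot} ∋ x has {foxtrot} ∩ (A ∖ {foxtrot}) = ∅, so x is NOT a limit point.
  x = golf: open {foxtrot, golf, hotel} ∋ x has {foxtrot, golf, hotel} ∩ (A ∖ {golf}) = ∅, so x is NOT a limit point.
  x = hotel: open {foxtrot, hotel} ∋ x has {foxtrot, hotel} ∩ (A ∖ {hotel}) = ∅, so x is NOT a limit point.
Collecting: A' = ∅.


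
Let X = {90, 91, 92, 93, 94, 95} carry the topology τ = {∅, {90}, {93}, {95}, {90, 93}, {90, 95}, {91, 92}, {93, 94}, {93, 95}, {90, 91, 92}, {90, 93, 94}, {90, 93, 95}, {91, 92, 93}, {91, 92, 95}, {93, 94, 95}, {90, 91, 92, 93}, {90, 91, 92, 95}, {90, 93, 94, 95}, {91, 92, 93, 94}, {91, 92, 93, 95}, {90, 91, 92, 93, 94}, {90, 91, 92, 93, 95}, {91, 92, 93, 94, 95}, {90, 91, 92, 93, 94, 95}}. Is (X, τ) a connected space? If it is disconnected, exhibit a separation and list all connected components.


(X, τ) is disconnected; components = [{90}, {95}, {91, 92}, {93, 94}].

Find clopen sets (U ∈ τ with X ∖ U ∈ τ):
  U = ∅, X ∖ U = {90, 91, 92, 93, 94, 95} — both open, so U is clopen.
  U = {90}, X ∖ U = {91, 92, 93, 94, 95} — both open, so U is clopen.
  U = {95}, X ∖ U = {90, 91, 92, 93, 94} — both open, so U is clopen.
  U = {90, 95}, X ∖ U = {91, 92, 93, 94} — both open, so U is clopen.
  U = {91, 92}, X ∖ U = {90, 93, 94, 95} — both open, so U is clopen.
  U = {93, 94}, X ∖ U = {90, 91, 92, 95} — both open, so U is clopen.
  U = {90, 91, 92}, X ∖ U = {93, 94, 95} — both open, so U is clopen.
  U = {90, 93, 94}, X ∖ U = {91, 92, 95} — both open, so U is clopen.
  U = {91, 92, 95}, X ∖ U = {90, 93, 94} — both open, so U is clopen.
  U = {93, 94, 95}, X ∖ U = {90, 91, 92} — both open, so U is clopen.
  U = {90, 91, 92, 95}, X ∖ U = {93, 94} — both open, so U is clopen.
  U = {90, 93, 94, 95}, X ∖ U = {91, 92} — both open, so U is clopen.
  U = {91, 92, 93, 94}, X ∖ U = {90, 95} — both open, so U is clopen.
  U = {90, 91, 92, 93, 94}, X ∖ U = {95} — both open, so U is clopen.
  U = {91, 92, 93, 94, 95}, X ∖ U = {90} — both open, so U is clopen.
  U = {90, 91, 92, 93, 94, 95}, X ∖ U = ∅ — both open, so U is clopen.
Nontrivial clopen(s) exist: e.g. {91, 92, 93, 94, 95}. So (X, τ) is disconnected.
Compute connected components by grouping points that agree on all clopens:
  component: {90}
  component: {95}
  component: {91, 92}
  component: {93, 94}


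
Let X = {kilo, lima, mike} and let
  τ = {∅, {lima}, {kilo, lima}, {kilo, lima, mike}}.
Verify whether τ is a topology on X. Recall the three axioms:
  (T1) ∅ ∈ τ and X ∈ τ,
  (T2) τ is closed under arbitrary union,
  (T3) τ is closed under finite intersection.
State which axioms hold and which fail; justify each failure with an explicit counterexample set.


τ IS a topology on X.

Axiom (T1): ∅ ∈ τ? Yes; X ∈ τ? Yes.
Axiom (T2/T3): check pairwise unions and intersections of members of τ.
All pairwise intersections and unions checked — each lies in τ. Therefore τ satisfies (T1), (T2), (T3): it IS a topology on X.


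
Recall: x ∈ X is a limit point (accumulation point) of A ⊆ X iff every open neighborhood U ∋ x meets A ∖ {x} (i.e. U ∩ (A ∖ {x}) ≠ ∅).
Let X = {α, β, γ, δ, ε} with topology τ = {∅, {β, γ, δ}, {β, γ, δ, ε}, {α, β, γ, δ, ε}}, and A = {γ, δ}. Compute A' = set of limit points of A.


A' = {α, β, γ, δ, ε}

For each x ∈ X, list the open sets U ∈ τ with x ∈ U, then check whether U ∩ (A ∖ {x}) ≠ ∅ for every such U.
  x = α: opens ∋ x are {α, β, γ, δ, ε}; each meets A ∖ {α}, so x IS a limit point.
  x = β: opens ∋ x are {β, γ, δ}, {β, γ, δ, ε}, {α, β, γ, δ, ε}; each meets A ∖ {β}, so x IS a limit point.
  x = γ: opens ∋ x are {β, γ, δ}, {β, γ, δ, ε}, {α, β, γ, δ, ε}; each meets A ∖ {γ}, so x IS a limit point.
  x = δ: opens ∋ x are {β, γ, δ}, {β, γ, δ, ε}, {α, β, γ, δ, ε}; each meets A ∖ {δ}, so x IS a limit point.
  x = ε: opens ∋ x are {β, γ, δ, ε}, {α, β, γ, δ, ε}; each meets A ∖ {ε}, so x IS a limit point.
Collecting: A' = {α, β, γ, δ, ε}.


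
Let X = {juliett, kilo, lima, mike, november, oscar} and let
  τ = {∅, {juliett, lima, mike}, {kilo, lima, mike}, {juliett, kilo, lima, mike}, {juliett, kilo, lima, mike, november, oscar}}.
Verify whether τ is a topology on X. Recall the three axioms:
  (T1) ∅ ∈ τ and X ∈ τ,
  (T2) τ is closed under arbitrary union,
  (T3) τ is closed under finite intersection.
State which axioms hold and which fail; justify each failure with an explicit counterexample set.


τ is NOT a topology on X.

Axiom (T1): ∅ ∈ τ? Yes; X ∈ τ? Yes.
Axiom (T2/T3): check pairwise unions and intersections of members of τ.
Counterexample for (T3): {juliett, lima, mike} ∩ {kilo, lima, mike} = {lima, mike} ∉ τ. Therefore τ is NOT a topology.


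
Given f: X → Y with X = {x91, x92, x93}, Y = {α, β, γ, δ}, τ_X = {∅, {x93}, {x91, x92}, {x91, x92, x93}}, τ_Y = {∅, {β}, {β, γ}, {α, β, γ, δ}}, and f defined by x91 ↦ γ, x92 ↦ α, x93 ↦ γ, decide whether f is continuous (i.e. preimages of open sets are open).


f is NOT continuous.

Compute f^{-1}(U) for each U ∈ τ_Y:
  U = ∅: f^{-1}(U) = ∅ ∈ τ_X ✓.
  U = {β}: f^{-1}(U) = ∅ ∈ τ_X ✓.
  U = {β, γ}: f^{-1}(U) = {x91, x93} ∉ τ_X ✗.
  U = {α, β, γ, δ}: f^{-1}(U) = {x91, x92, x93} ∈ τ_X ✓.
Found U = {β, γ} with f^{-1}(U) = {x91, x93} not in τ_X. Therefore f is NOT continuous.


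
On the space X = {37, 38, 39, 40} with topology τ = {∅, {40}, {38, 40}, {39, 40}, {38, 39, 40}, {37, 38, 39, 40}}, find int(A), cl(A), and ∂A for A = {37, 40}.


int(A) = {40}, cl(A) = {37, 38, 39, 40}, ∂A = {37, 38, 39}.

Closed sets in (X, τ) are complements of opens:
  closed(X, τ) = {∅, {37}, {37, 38}, {37, 39}, {37, 38, 39}, {37, 38, 39, 40}}.
int(A) = ⋃ {U ∈ τ : U ⊆ A}. Opens contained in A: ∅, {40}.
Taking the union of these: int(A) = {40}.
cl(A) = ⋂ {C closed : A ⊆ C}. Closed sets containing A: {37, 38, 39, 40}.
Intersecting these: cl(A) = {37, 38, 39, 40}.
∂A = cl(A) ∖ int(A) = {37, 38, 39, 40} ∖ {40} = {37, 38, 39}.


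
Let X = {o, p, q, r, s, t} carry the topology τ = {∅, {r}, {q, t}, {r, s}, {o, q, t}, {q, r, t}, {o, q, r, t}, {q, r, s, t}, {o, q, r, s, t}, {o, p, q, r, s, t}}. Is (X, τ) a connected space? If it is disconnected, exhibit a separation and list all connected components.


(X, τ) is connected.

Find clopen sets (U ∈ τ with X ∖ U ∈ τ):
  U = ∅, X ∖ U = {o, p, q, r, s, t} — both open, so U is clopen.
  U = {o, p, q, r, s, t}, X ∖ U = ∅ — both open, so U is clopen.
Only trivial clopens (∅ and X) exist, so (X, τ) is connected.
Compute connected components by grouping points that agree on all clopens:
  component: {o, p, q, r, s, t}


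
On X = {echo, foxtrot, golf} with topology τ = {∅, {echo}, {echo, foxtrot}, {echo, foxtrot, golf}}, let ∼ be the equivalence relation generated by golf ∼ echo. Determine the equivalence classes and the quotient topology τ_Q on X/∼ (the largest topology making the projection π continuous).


X/∼ = {[echo=golf], [foxtrot]}; |τ_Q| = 2.

Equivalence classes: [echo=golf], [foxtrot].
Quotient map π: X → X/∼ sends echo ↦ [echo=golf], foxtrot ↦ [foxtrot], golf ↦ [echo=golf].
For each subset V ⊆ X/∼, compute π^{-1}(V) ⊆ X and check whether π^{-1}(V) ∈ τ. V is open in τ_Q iff π^{-1}(V) ∈ τ.
  V = {}: π^{-1}(V) = ∅ ∈ τ ✓.
  V = {[echo=golf]}: π^{-1}(V) = {echo, golf} ∉ τ ✗.
  V = {[foxtrot]}: π^{-1}(V) = {foxtrot} ∉ τ ✗.
  V = {[echo=golf], [foxtrot]}: π^{-1}(V) = {echo, foxtrot, golf} ∈ τ ✓.
Open sets in the quotient: τ_Q = {{}, {[echo=golf], [foxtrot]}} (2 elements).


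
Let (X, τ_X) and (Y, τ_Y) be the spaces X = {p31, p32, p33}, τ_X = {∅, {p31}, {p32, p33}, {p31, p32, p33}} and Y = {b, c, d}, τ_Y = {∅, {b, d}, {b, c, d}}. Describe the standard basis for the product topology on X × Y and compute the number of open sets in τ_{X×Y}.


Basis B = {∅ × ∅, {p31} × {b, d}, {p31} × {b, c, d}, {p32, p33} × {b, d}, {p31, p32, p33} × {b, d}, {p32, p33} × {b, c, d}, {p31, p32, p33} × {b, c, d}}; |τ_{X×Y}| = 9.

Enumerate products U × V with U ∈ τ_X, V ∈ τ_Y (deduplicated):
  ∅ × ∅ = {} (∅)
  {p31} × {b, d} = {(p31,b), (p31,d)}
  {p31} × {b, c, d} = {(p31,b), (p31,c), (p31,d)}
  {p32, p33} × {b, d} = {(p32,b), (p32,d), (p33,b), (p33,d)}
  {p31, p32, p33} × {b, d} = {(p31,b), (p31,d), (p32,b), (p32,d), (p33,b), (p33,d)}
  {p32, p33} × {b, c, d} = {(p32,b), (p32,c), (p32,d), (p33,b), (p33,c), (p33,d)}
  {p31, p32, p33} × {b, c, d} = {(p31,b), (p31,c), (p31,d), (p32,b), (p32,c), (p32,d), (p33,b), (p33,c), (p33,d)}
These 7 distinct sets form the basis B.
Close under arbitrary unions to get τ_{X×Y}; counting gives |τ_{X×Y}| = 9.


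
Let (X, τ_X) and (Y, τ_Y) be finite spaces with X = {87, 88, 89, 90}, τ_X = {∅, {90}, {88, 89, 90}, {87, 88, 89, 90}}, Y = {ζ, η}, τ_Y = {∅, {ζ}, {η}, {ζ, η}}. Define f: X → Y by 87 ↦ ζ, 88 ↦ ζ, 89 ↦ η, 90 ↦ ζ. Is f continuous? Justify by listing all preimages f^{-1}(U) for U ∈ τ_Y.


f is NOT continuous.

Compute f^{-1}(U) for each U ∈ τ_Y:
  U = ∅: f^{-1}(U) = ∅ ∈ τ_X ✓.
  U = {ζ}: f^{-1}(U) = {87, 88, 90} ∉ τ_X ✗.
  U = {η}: f^{-1}(U) = {89} ∉ τ_X ✗.
  U = {ζ, η}: f^{-1}(U) = {87, 88, 89, 90} ∈ τ_X ✓.
Found U = {ζ} with f^{-1}(U) = {87, 88, 90} not in τ_X. Therefore f is NOT continuous.


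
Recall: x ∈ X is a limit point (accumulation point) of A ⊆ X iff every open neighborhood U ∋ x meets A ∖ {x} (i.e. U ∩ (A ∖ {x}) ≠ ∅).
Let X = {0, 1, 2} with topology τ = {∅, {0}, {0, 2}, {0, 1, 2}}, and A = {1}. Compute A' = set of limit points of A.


A' = ∅

For each x ∈ X, list the open sets U ∈ τ with x ∈ U, then check whether U ∩ (A ∖ {x}) ≠ ∅ for every such U.
  x = 0: open {0} ∋ x has {0} ∩ (A ∖ {0}) = ∅, so x is NOT a limit point.
  x = 1: open {0, 1, 2} ∋ x has {0, 1, 2} ∩ (A ∖ {1}) = ∅, so x is NOT a limit point.
  x = 2: open {0, 2} ∋ x has {0, 2} ∩ (A ∖ {2}) = ∅, so x is NOT a limit point.
Collecting: A' = ∅.
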